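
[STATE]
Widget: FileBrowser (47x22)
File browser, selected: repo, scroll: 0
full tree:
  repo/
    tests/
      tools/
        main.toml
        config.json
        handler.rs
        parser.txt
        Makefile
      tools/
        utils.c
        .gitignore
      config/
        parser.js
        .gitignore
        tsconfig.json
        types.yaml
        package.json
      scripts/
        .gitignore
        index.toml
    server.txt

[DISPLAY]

> [-] repo/                                    
    [+] tests/                                 
    server.txt                                 
                                               
                                               
                                               
                                               
                                               
                                               
                                               
                                               
                                               
                                               
                                               
                                               
                                               
                                               
                                               
                                               
                                               
                                               
                                               


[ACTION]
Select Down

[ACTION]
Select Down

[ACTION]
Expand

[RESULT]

  [-] repo/                                    
    [+] tests/                                 
  > server.txt                                 
                                               
                                               
                                               
                                               
                                               
                                               
                                               
                                               
                                               
                                               
                                               
                                               
                                               
                                               
                                               
                                               
                                               
                                               
                                               


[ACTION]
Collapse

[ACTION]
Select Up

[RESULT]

  [-] repo/                                    
  > [+] tests/                                 
    server.txt                                 
                                               
                                               
                                               
                                               
                                               
                                               
                                               
                                               
                                               
                                               
                                               
                                               
                                               
                                               
                                               
                                               
                                               
                                               
                                               


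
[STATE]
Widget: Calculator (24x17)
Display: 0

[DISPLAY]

                       0
┌───┬───┬───┬───┐       
│ 7 │ 8 │ 9 │ ÷ │       
├───┼───┼───┼───┤       
│ 4 │ 5 │ 6 │ × │       
├───┼───┼───┼───┤       
│ 1 │ 2 │ 3 │ - │       
├───┼───┼───┼───┤       
│ 0 │ . │ = │ + │       
├───┼───┼───┼───┤       
│ C │ MC│ MR│ M+│       
└───┴───┴───┴───┘       
                        
                        
                        
                        
                        


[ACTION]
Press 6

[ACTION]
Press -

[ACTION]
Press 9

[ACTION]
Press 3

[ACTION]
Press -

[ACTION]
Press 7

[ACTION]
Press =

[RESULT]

                     -94
┌───┬───┬───┬───┐       
│ 7 │ 8 │ 9 │ ÷ │       
├───┼───┼───┼───┤       
│ 4 │ 5 │ 6 │ × │       
├───┼───┼───┼───┤       
│ 1 │ 2 │ 3 │ - │       
├───┼───┼───┼───┤       
│ 0 │ . │ = │ + │       
├───┼───┼───┼───┤       
│ C │ MC│ MR│ M+│       
└───┴───┴───┴───┘       
                        
                        
                        
                        
                        


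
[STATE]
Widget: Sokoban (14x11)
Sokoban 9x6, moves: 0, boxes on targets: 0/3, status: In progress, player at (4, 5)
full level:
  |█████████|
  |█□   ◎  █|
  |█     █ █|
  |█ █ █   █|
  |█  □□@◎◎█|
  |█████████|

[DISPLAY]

█████████     
█□   ◎  █     
█     █ █     
█ █ █   █     
█  □□@◎◎█     
█████████     
Moves: 0  0/3 
              
              
              
              


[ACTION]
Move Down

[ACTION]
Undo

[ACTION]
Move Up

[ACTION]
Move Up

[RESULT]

█████████     
█□   ◎  █     
█    @█ █     
█ █ █   █     
█  □□ ◎◎█     
█████████     
Moves: 2  0/3 
              
              
              
              


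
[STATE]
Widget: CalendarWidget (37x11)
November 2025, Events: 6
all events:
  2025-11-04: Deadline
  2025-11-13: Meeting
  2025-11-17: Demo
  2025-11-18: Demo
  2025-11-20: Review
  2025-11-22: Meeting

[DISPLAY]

            November 2025            
Mo Tu We Th Fr Sa Su                 
                1  2                 
 3  4*  5  6  7  8  9                
10 11 12 13* 14 15 16                
17* 18* 19 20* 21 22* 23             
24 25 26 27 28 29 30                 
                                     
                                     
                                     
                                     


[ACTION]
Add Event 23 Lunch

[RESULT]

            November 2025            
Mo Tu We Th Fr Sa Su                 
                1  2                 
 3  4*  5  6  7  8  9                
10 11 12 13* 14 15 16                
17* 18* 19 20* 21 22* 23*            
24 25 26 27 28 29 30                 
                                     
                                     
                                     
                                     


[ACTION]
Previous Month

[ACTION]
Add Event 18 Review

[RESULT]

             October 2025            
Mo Tu We Th Fr Sa Su                 
       1  2  3  4  5                 
 6  7  8  9 10 11 12                 
13 14 15 16 17 18* 19                
20 21 22 23 24 25 26                 
27 28 29 30 31                       
                                     
                                     
                                     
                                     


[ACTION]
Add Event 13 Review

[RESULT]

             October 2025            
Mo Tu We Th Fr Sa Su                 
       1  2  3  4  5                 
 6  7  8  9 10 11 12                 
13* 14 15 16 17 18* 19               
20 21 22 23 24 25 26                 
27 28 29 30 31                       
                                     
                                     
                                     
                                     


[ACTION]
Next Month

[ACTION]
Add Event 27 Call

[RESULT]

            November 2025            
Mo Tu We Th Fr Sa Su                 
                1  2                 
 3  4*  5  6  7  8  9                
10 11 12 13* 14 15 16                
17* 18* 19 20* 21 22* 23*            
24 25 26 27* 28 29 30                
                                     
                                     
                                     
                                     


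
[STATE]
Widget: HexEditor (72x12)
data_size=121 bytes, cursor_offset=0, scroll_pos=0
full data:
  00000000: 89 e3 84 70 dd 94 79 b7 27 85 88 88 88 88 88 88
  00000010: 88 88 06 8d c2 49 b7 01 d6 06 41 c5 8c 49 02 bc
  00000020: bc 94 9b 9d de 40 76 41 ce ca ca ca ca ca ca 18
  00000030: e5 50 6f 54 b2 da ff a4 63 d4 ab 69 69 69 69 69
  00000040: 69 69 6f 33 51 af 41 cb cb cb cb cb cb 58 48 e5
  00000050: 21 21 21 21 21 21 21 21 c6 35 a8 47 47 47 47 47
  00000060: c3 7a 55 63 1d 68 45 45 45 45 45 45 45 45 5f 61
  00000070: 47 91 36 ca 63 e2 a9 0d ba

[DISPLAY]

00000000  89 e3 84 70 dd 94 79 b7  27 85 88 88 88 88 88 88  |...p..y.'..
00000010  88 88 06 8d c2 49 b7 01  d6 06 41 c5 8c 49 02 bc  |.....I....A
00000020  bc 94 9b 9d de 40 76 41  ce ca ca ca ca ca ca 18  |.....@vA...
00000030  e5 50 6f 54 b2 da ff a4  63 d4 ab 69 69 69 69 69  |.PoT....c..
00000040  69 69 6f 33 51 af 41 cb  cb cb cb cb cb 58 48 e5  |iio3Q.A....
00000050  21 21 21 21 21 21 21 21  c6 35 a8 47 47 47 47 47  |!!!!!!!!.5.
00000060  c3 7a 55 63 1d 68 45 45  45 45 45 45 45 45 5f 61  |.zUc.hEEEEE
00000070  47 91 36 ca 63 e2 a9 0d  ba                       |G.6.c....  
                                                                        
                                                                        
                                                                        
                                                                        


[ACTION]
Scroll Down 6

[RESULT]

00000060  c3 7a 55 63 1d 68 45 45  45 45 45 45 45 45 5f 61  |.zUc.hEEEEE
00000070  47 91 36 ca 63 e2 a9 0d  ba                       |G.6.c....  
                                                                        
                                                                        
                                                                        
                                                                        
                                                                        
                                                                        
                                                                        
                                                                        
                                                                        
                                                                        


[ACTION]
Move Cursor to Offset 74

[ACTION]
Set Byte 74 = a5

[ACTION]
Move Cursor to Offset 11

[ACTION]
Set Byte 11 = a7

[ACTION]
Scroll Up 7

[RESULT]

00000000  89 e3 84 70 dd 94 79 b7  27 85 88 A7 88 88 88 88  |...p..y.'..
00000010  88 88 06 8d c2 49 b7 01  d6 06 41 c5 8c 49 02 bc  |.....I....A
00000020  bc 94 9b 9d de 40 76 41  ce ca ca ca ca ca ca 18  |.....@vA...
00000030  e5 50 6f 54 b2 da ff a4  63 d4 ab 69 69 69 69 69  |.PoT....c..
00000040  69 69 6f 33 51 af 41 cb  cb cb a5 cb cb 58 48 e5  |iio3Q.A....
00000050  21 21 21 21 21 21 21 21  c6 35 a8 47 47 47 47 47  |!!!!!!!!.5.
00000060  c3 7a 55 63 1d 68 45 45  45 45 45 45 45 45 5f 61  |.zUc.hEEEEE
00000070  47 91 36 ca 63 e2 a9 0d  ba                       |G.6.c....  
                                                                        
                                                                        
                                                                        
                                                                        


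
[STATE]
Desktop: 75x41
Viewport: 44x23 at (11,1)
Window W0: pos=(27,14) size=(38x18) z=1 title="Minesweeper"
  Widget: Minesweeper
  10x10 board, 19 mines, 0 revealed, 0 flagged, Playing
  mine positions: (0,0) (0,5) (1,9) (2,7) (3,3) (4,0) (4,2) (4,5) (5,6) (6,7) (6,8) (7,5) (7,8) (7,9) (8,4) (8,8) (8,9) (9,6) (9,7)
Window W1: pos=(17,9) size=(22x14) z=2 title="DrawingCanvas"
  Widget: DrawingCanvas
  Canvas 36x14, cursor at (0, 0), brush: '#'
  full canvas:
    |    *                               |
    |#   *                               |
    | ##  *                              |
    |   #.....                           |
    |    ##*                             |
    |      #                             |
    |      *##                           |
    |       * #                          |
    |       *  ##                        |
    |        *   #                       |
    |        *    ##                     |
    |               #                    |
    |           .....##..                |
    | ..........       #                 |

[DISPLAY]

                                            
                                            
                                            
                                            
                                            
                                            
                                            
                                            
      ┏━━━━━━━━━━━━━━━━━━━━┓                
      ┃ DrawingCanvas      ┃                
      ┠────────────────────┨                
      ┃+   *               ┃                
      ┃#   *               ┃                
      ┃ ##  *              ┃━━━━━━━━━━━━━━━━
      ┃   #.....           ┃r               
      ┃    ##*             ┃────────────────
      ┃      #             ┃                
      ┃      *##           ┃                
      ┃       * #          ┃                
      ┃       *  ##        ┃                
      ┃        *   #       ┃                
      ┗━━━━━━━━━━━━━━━━━━━━┛                
                ┃■■■■■■■■■■                 


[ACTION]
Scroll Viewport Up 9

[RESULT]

                                            
                                            
                                            
                                            
                                            
                                            
                                            
                                            
                                            
      ┏━━━━━━━━━━━━━━━━━━━━┓                
      ┃ DrawingCanvas      ┃                
      ┠────────────────────┨                
      ┃+   *               ┃                
      ┃#   *               ┃                
      ┃ ##  *              ┃━━━━━━━━━━━━━━━━
      ┃   #.....           ┃r               
      ┃    ##*             ┃────────────────
      ┃      #             ┃                
      ┃      *##           ┃                
      ┃       * #          ┃                
      ┃       *  ##        ┃                
      ┃        *   #       ┃                
      ┗━━━━━━━━━━━━━━━━━━━━┛                


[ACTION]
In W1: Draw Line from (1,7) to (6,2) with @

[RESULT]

                                            
                                            
                                            
                                            
                                            
                                            
                                            
                                            
                                            
      ┏━━━━━━━━━━━━━━━━━━━━┓                
      ┃ DrawingCanvas      ┃                
      ┠────────────────────┨                
      ┃+   *               ┃                
      ┃#   *  @            ┃                
      ┃ ##  *@             ┃━━━━━━━━━━━━━━━━
      ┃   #.@...           ┃r               
      ┃    @#*             ┃────────────────
      ┃   @  #             ┃                
      ┃  @   *##           ┃                
      ┃       * #          ┃                
      ┃       *  ##        ┃                
      ┃        *   #       ┃                
      ┗━━━━━━━━━━━━━━━━━━━━┛                


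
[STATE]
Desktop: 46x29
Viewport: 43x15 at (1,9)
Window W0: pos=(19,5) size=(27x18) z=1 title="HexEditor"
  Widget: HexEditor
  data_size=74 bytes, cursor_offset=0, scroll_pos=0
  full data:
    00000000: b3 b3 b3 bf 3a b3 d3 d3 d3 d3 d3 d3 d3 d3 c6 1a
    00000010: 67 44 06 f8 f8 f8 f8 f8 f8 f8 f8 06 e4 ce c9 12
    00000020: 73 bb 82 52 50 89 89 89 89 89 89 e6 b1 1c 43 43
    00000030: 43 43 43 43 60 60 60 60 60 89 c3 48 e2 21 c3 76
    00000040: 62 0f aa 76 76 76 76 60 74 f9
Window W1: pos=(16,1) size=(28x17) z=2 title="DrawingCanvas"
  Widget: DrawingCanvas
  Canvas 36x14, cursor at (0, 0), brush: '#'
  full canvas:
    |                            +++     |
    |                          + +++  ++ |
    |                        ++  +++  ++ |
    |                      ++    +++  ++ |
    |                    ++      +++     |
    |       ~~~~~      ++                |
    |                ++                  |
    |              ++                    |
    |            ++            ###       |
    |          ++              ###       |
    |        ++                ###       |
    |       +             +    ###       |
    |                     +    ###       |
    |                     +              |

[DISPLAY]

               ┃       ~~~~~      ++      ┃
               ┃                ++        ┃
               ┃              ++          ┃
               ┃            ++            ┃
               ┃          ++              ┃
               ┃        ++                ┃
               ┃       +             +    ┃
               ┃                     +    ┃
               ┗━━━━━━━━━━━━━━━━━━━━━━━━━━┛
                  ┃                        
                  ┃                        
                  ┃                        
                  ┃                        
                  ┗━━━━━━━━━━━━━━━━━━━━━━━━
                                           


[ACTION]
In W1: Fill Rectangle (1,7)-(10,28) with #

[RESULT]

               ┃       ###################┃
               ┃       ###################┃
               ┃       ###################┃
               ┃       ###################┃
               ┃       ###################┃
               ┃       ###################┃
               ┃       +             +    ┃
               ┃                     +    ┃
               ┗━━━━━━━━━━━━━━━━━━━━━━━━━━┛
                  ┃                        
                  ┃                        
                  ┃                        
                  ┃                        
                  ┗━━━━━━━━━━━━━━━━━━━━━━━━
                                           


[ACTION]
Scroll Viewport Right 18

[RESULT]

             ┃       ###################┃ ┃
             ┃       ###################┃ ┃
             ┃       ###################┃ ┃
             ┃       ###################┃ ┃
             ┃       ###################┃ ┃
             ┃       ###################┃ ┃
             ┃       +             +    ┃ ┃
             ┃                     +    ┃ ┃
             ┗━━━━━━━━━━━━━━━━━━━━━━━━━━┛ ┃
                ┃                         ┃
                ┃                         ┃
                ┃                         ┃
                ┃                         ┃
                ┗━━━━━━━━━━━━━━━━━━━━━━━━━┛
                                           


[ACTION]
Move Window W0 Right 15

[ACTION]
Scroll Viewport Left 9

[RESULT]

                ┃       ###################
                ┃       ###################
                ┃       ###################
                ┃       ###################
                ┃       ###################
                ┃       ###################
                ┃       +             +    
                ┃                     +    
                ┗━━━━━━━━━━━━━━━━━━━━━━━━━━
                   ┃                       
                   ┃                       
                   ┃                       
                   ┃                       
                   ┗━━━━━━━━━━━━━━━━━━━━━━━
                                           


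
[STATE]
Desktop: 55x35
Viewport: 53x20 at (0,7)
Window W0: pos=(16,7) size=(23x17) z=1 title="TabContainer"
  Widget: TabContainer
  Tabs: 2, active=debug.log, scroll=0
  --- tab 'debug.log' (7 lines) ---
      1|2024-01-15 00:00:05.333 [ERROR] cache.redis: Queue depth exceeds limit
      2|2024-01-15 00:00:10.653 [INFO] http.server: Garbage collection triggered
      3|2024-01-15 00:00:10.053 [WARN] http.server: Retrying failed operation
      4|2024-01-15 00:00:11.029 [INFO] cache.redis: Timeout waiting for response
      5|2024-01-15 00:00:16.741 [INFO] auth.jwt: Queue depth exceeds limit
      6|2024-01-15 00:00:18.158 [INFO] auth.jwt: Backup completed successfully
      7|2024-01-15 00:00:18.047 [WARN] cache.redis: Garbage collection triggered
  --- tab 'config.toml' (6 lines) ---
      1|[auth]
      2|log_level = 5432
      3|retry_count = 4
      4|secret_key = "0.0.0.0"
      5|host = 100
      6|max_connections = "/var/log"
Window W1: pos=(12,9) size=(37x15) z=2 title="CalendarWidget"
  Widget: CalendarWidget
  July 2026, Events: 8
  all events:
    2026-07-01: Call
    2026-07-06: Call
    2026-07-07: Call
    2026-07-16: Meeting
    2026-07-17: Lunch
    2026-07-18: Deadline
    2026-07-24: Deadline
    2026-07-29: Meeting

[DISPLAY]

                ┏━━━━━━━━━━━━━━━━━━━━━┓              
                ┃ TabContainer        ┃              
            ┏━━━━━━━━━━━━━━━━━━━━━━━━━━━━━━━━━━━┓    
            ┃ CalendarWidget                    ┃    
            ┠───────────────────────────────────┨    
            ┃             July 2026             ┃    
            ┃Mo Tu We Th Fr Sa Su               ┃    
            ┃       1*  2  3  4  5              ┃    
            ┃ 6*  7*  8  9 10 11 12             ┃    
            ┃13 14 15 16* 17* 18* 19            ┃    
            ┃20 21 22 23 24* 25 26              ┃    
            ┃27 28 29* 30 31                    ┃    
            ┃                                   ┃    
            ┃                                   ┃    
            ┃                                   ┃    
            ┃                                   ┃    
            ┗━━━━━━━━━━━━━━━━━━━━━━━━━━━━━━━━━━━┛    
                                                     
                                                     
                                                     


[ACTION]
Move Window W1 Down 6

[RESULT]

                ┏━━━━━━━━━━━━━━━━━━━━━┓              
                ┃ TabContainer        ┃              
                ┠─────────────────────┨              
                ┃[debug.log]│ config.t┃              
                ┃─────────────────────┃              
                ┃2024-01-15 00:00:05.3┃              
                ┃2024-01-15 00:00:10.6┃              
                ┃2024-01-15 00:00:10.0┃              
            ┏━━━━━━━━━━━━━━━━━━━━━━━━━━━━━━━━━━━┓    
            ┃ CalendarWidget                    ┃    
            ┠───────────────────────────────────┨    
            ┃             July 2026             ┃    
            ┃Mo Tu We Th Fr Sa Su               ┃    
            ┃       1*  2  3  4  5              ┃    
            ┃ 6*  7*  8  9 10 11 12             ┃    
            ┃13 14 15 16* 17* 18* 19            ┃    
            ┃20 21 22 23 24* 25 26              ┃    
            ┃27 28 29* 30 31                    ┃    
            ┃                                   ┃    
            ┃                                   ┃    


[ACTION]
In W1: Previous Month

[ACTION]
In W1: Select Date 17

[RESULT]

                ┏━━━━━━━━━━━━━━━━━━━━━┓              
                ┃ TabContainer        ┃              
                ┠─────────────────────┨              
                ┃[debug.log]│ config.t┃              
                ┃─────────────────────┃              
                ┃2024-01-15 00:00:05.3┃              
                ┃2024-01-15 00:00:10.6┃              
                ┃2024-01-15 00:00:10.0┃              
            ┏━━━━━━━━━━━━━━━━━━━━━━━━━━━━━━━━━━━┓    
            ┃ CalendarWidget                    ┃    
            ┠───────────────────────────────────┨    
            ┃             June 2026             ┃    
            ┃Mo Tu We Th Fr Sa Su               ┃    
            ┃ 1  2  3  4  5  6  7               ┃    
            ┃ 8  9 10 11 12 13 14               ┃    
            ┃15 16 [17] 18 19 20 21             ┃    
            ┃22 23 24 25 26 27 28               ┃    
            ┃29 30                              ┃    
            ┃                                   ┃    
            ┃                                   ┃    


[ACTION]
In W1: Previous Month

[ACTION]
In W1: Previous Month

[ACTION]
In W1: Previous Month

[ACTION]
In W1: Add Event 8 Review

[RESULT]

                ┏━━━━━━━━━━━━━━━━━━━━━┓              
                ┃ TabContainer        ┃              
                ┠─────────────────────┨              
                ┃[debug.log]│ config.t┃              
                ┃─────────────────────┃              
                ┃2024-01-15 00:00:05.3┃              
                ┃2024-01-15 00:00:10.6┃              
                ┃2024-01-15 00:00:10.0┃              
            ┏━━━━━━━━━━━━━━━━━━━━━━━━━━━━━━━━━━━┓    
            ┃ CalendarWidget                    ┃    
            ┠───────────────────────────────────┨    
            ┃             March 2026            ┃    
            ┃Mo Tu We Th Fr Sa Su               ┃    
            ┃                   1               ┃    
            ┃ 2  3  4  5  6  7  8*              ┃    
            ┃ 9 10 11 12 13 14 15               ┃    
            ┃16 17 18 19 20 21 22               ┃    
            ┃23 24 25 26 27 28 29               ┃    
            ┃30 31                              ┃    
            ┃                                   ┃    


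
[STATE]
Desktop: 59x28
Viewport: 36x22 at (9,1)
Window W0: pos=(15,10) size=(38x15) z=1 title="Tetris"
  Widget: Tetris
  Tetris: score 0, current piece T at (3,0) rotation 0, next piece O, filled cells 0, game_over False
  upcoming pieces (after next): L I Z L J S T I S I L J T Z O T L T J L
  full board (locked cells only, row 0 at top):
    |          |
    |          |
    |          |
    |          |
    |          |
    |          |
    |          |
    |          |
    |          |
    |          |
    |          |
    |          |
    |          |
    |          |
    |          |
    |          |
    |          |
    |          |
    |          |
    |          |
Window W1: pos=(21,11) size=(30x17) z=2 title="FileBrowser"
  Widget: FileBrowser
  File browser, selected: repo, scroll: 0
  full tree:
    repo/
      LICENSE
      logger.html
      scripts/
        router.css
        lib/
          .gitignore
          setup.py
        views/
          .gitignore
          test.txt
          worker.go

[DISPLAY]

                                    
                                    
                                    
                                    
                                    
                                    
                                    
                                    
                                    
      ┏━━━━━━━━━━━━━━━━━━━━━━━━━━━━━
      ┃ Tetr┏━━━━━━━━━━━━━━━━━━━━━━━
      ┠─────┃ FileBrowser           
      ┃     ┠───────────────────────
      ┃     ┃> [-] repo/            
      ┃     ┃    LICENSE            
      ┃     ┃    logger.html        
      ┃     ┃    [+] scripts/       
      ┃     ┃                       
      ┃     ┃                       
      ┃     ┃                       
      ┃     ┃                       
      ┃     ┃                       


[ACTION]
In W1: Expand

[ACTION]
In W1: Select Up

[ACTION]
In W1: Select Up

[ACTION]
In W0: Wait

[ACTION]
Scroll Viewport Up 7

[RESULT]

                                    
                                    
                                    
                                    
                                    
                                    
                                    
                                    
                                    
                                    
      ┏━━━━━━━━━━━━━━━━━━━━━━━━━━━━━
      ┃ Tetr┏━━━━━━━━━━━━━━━━━━━━━━━
      ┠─────┃ FileBrowser           
      ┃     ┠───────────────────────
      ┃     ┃> [-] repo/            
      ┃     ┃    LICENSE            
      ┃     ┃    logger.html        
      ┃     ┃    [+] scripts/       
      ┃     ┃                       
      ┃     ┃                       
      ┃     ┃                       
      ┃     ┃                       


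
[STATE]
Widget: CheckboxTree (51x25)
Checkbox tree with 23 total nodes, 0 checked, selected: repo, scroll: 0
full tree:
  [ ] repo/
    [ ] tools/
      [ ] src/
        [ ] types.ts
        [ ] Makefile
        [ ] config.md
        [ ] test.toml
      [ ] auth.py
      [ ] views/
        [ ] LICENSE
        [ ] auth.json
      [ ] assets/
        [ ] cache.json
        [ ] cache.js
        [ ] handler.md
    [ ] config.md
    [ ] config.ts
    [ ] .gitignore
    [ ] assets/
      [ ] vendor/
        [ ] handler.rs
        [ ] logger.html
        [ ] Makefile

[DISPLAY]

>[ ] repo/                                         
   [ ] tools/                                      
     [ ] src/                                      
       [ ] types.ts                                
       [ ] Makefile                                
       [ ] config.md                               
       [ ] test.toml                               
     [ ] auth.py                                   
     [ ] views/                                    
       [ ] LICENSE                                 
       [ ] auth.json                               
     [ ] assets/                                   
       [ ] cache.json                              
       [ ] cache.js                                
       [ ] handler.md                              
   [ ] config.md                                   
   [ ] config.ts                                   
   [ ] .gitignore                                  
   [ ] assets/                                     
     [ ] vendor/                                   
       [ ] handler.rs                              
       [ ] logger.html                             
       [ ] Makefile                                
                                                   
                                                   


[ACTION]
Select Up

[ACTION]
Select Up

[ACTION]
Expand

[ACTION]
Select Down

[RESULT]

 [ ] repo/                                         
>  [ ] tools/                                      
     [ ] src/                                      
       [ ] types.ts                                
       [ ] Makefile                                
       [ ] config.md                               
       [ ] test.toml                               
     [ ] auth.py                                   
     [ ] views/                                    
       [ ] LICENSE                                 
       [ ] auth.json                               
     [ ] assets/                                   
       [ ] cache.json                              
       [ ] cache.js                                
       [ ] handler.md                              
   [ ] config.md                                   
   [ ] config.ts                                   
   [ ] .gitignore                                  
   [ ] assets/                                     
     [ ] vendor/                                   
       [ ] handler.rs                              
       [ ] logger.html                             
       [ ] Makefile                                
                                                   
                                                   


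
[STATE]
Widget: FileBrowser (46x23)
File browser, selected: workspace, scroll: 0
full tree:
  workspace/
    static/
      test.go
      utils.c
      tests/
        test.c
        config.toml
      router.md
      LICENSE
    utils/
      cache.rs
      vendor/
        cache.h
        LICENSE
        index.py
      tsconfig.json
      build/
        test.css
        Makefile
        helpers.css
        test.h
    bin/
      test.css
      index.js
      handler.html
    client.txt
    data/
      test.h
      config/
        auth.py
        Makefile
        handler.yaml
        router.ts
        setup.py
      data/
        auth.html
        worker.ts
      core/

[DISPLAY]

> [-] workspace/                              
    [+] static/                               
    [+] utils/                                
    [+] bin/                                  
    client.txt                                
    [+] data/                                 
                                              
                                              
                                              
                                              
                                              
                                              
                                              
                                              
                                              
                                              
                                              
                                              
                                              
                                              
                                              
                                              
                                              


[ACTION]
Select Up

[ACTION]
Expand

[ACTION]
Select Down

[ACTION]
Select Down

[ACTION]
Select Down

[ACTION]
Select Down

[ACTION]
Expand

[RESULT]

  [-] workspace/                              
    [+] static/                               
    [+] utils/                                
    [+] bin/                                  
  > client.txt                                
    [+] data/                                 
                                              
                                              
                                              
                                              
                                              
                                              
                                              
                                              
                                              
                                              
                                              
                                              
                                              
                                              
                                              
                                              
                                              


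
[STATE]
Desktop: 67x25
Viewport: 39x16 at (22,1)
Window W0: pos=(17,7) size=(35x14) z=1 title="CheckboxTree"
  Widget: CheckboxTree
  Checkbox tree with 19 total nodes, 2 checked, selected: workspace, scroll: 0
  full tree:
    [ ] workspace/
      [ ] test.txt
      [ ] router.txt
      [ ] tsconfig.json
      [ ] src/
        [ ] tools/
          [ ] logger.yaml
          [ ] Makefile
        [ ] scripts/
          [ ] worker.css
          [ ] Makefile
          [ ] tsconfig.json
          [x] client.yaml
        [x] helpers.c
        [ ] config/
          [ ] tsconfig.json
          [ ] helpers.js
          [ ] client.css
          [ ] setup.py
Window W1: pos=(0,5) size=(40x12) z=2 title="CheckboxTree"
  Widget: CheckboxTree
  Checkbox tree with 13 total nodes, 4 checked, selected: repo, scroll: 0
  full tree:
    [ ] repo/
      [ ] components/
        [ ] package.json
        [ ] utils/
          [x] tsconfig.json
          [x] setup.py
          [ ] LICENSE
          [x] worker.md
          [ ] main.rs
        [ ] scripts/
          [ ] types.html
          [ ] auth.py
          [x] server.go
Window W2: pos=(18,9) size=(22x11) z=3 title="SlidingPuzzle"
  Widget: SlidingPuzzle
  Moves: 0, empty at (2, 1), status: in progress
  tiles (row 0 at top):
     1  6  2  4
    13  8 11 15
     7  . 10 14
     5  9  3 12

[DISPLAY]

                                       
                                       
                                       
                                       
━━━━━━━━━━━━━━━━━┓                     
                 ┃                     
─────────────────┨━━━━━━━━━━━┓         
                 ┃           ┃         
━━━━━━━━━━━━━━━━━┓───────────┨         
idingPuzzle      ┃           ┃         
─────────────────┨           ┃         
──┬────┬────┬────┃           ┃         
1 │  6 │  2 │  4 ┃           ┃         
──┼────┼────┼────┃           ┃         
3 │  8 │ 11 │ 15 ┃           ┃         
──┼────┼────┼────┃           ┃         


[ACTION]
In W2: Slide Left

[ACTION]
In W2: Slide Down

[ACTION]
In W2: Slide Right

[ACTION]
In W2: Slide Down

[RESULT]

                                       
                                       
                                       
                                       
━━━━━━━━━━━━━━━━━┓                     
                 ┃                     
─────────────────┨━━━━━━━━━━━┓         
                 ┃           ┃         
━━━━━━━━━━━━━━━━━┓───────────┨         
idingPuzzle      ┃           ┃         
─────────────────┨           ┃         
──┬────┬────┬────┃           ┃         
1 │    │  2 │  4 ┃           ┃         
──┼────┼────┼────┃           ┃         
3 │  6 │  8 │ 15 ┃           ┃         
──┼────┼────┼────┃           ┃         


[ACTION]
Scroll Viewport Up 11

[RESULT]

                                       
                                       
                                       
                                       
                                       
━━━━━━━━━━━━━━━━━┓                     
                 ┃                     
─────────────────┨━━━━━━━━━━━┓         
                 ┃           ┃         
━━━━━━━━━━━━━━━━━┓───────────┨         
idingPuzzle      ┃           ┃         
─────────────────┨           ┃         
──┬────┬────┬────┃           ┃         
1 │    │  2 │  4 ┃           ┃         
──┼────┼────┼────┃           ┃         
3 │  6 │  8 │ 15 ┃           ┃         
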